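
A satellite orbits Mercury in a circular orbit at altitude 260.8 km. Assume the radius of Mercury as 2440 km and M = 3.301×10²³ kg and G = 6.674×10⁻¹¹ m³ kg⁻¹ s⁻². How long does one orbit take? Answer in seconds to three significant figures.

μ = GM = 6.674×10⁻¹¹ × 3.301×10²³ = 2.203×10¹³ m³/s².
r = 2440 + 260.8 = 2700.8 km = 2.7008×10⁶ m.
Kepler's third law: T = 2π√(r³/μ) = 2π√((2.701×10⁶)³ / 2.203×10¹³).
r³/μ = 8.942×10⁵ s², so T = 2π × 9.456×10² = 5.942×10³ s.

T ≈ 5940 seconds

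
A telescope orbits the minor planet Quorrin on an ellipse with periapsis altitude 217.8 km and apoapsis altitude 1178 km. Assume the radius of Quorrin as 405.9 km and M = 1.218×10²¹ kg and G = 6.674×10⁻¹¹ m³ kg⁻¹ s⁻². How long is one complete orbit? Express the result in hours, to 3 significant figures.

μ = GM = 6.674×10⁻¹¹ × 1.218×10²¹ = 8.129×10¹⁰ m³/s².
r_p = 405.9 + 217.8 = 623.70 km = 6.2370×10⁵ m.
r_a = 405.9 + 1178 = 1583.9 km = 1.5839×10⁶ m.
Semi-major axis a = (r_p + r_a)/2 = (623.70 + 1583.9)/2 = 1103.8 km = 1.104×10⁶ m.
By Kepler's third law T = 2π√(a³/μ) = 2π × 4.067×10³ = 2.556×10⁴ s.
= 7.099 hours.

T ≈ 7.10 hours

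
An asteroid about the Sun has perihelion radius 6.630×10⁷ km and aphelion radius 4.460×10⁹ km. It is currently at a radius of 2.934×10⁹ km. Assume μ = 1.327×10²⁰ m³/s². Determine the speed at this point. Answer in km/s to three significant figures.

v ≈ 5.64 km/s

Semi-major axis a = (r_p + r_a)/2 = 2.2632×10⁹ km = 2.263×10¹² m.
Vis-viva: v² = μ(2/r − 1/a) = 1.327×10²⁰ × (6.817×10⁻¹³ − 4.419×10⁻¹³) = 3.182×10⁷ m²/s².
v = 5641 m/s = 5.641 km/s.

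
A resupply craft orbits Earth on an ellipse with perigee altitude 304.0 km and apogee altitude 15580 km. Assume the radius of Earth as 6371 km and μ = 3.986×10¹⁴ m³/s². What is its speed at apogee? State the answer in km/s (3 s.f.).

r_p = 6371 + 304.0 = 6675.0 km = 6.6750×10⁶ m.
r_a = 6371 + 15580 = 21951 km = 2.1951×10⁷ m.
Semi-major axis a = (r_p + r_a)/2 = 14313 km = 1.431×10⁷ m.
Vis-viva: v² = μ(2/r − 1/a) = 3.986×10¹⁴ × (9.111×10⁻⁸ − 6.987×10⁻⁸) = 8.468×10⁶ m²/s².
v = 2910 m/s = 2.910 km/s.

v ≈ 2.91 km/s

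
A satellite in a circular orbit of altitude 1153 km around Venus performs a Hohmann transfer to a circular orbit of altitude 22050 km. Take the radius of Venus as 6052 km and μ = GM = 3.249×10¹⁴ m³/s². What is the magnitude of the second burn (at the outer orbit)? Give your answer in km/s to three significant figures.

r₁ = 6052 + 1153 = 7205.0 km = 7.2050×10⁶ m.
r₂ = 6052 + 22050 = 28102 km = 2.8102×10⁷ m.
Transfer ellipse a_t = (r₁ + r₂)/2 = 1.765×10⁷ m.
At r₁: circular v_c1 = √(μ/r₁) = 6715 m/s; transfer-periapsis v_p = √[μ(2/r₁ − 1/a_t)] = 8472 m/s.
At r₂: circular v_c2 = √(μ/r₂) = 3400 m/s; transfer-apoapsis v_a = √[μ(2/r₂ − 1/a_t)] = 2172 m/s.
Δv₂ = v_c2 − v_a = 1228 m/s.
= 1.228 km/s.

Δv ≈ 1.23 km/s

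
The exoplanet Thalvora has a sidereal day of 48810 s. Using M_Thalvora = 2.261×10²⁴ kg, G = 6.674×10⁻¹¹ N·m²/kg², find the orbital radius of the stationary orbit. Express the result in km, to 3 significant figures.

μ = GM = 6.674×10⁻¹¹ × 2.261×10²⁴ = 1.509×10¹⁴ m³/s².
A synchronous orbit has period T, so by Kepler's third law a = (μT²/4π²)^(1/3).
μT²/4π² = 1.509×10¹⁴ × (4.881×10⁴)² / 39.48 = 9.106×10²¹ m³.
a = 2.088×10⁷ m = 20882 km.

r_sync ≈ 20900 km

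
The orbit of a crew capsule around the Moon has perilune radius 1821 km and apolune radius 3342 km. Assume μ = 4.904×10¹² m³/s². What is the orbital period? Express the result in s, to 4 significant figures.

Semi-major axis a = (r_p + r_a)/2 = (1821.0 + 3342.0)/2 = 2581.5 km = 2.582×10⁶ m.
By Kepler's third law T = 2π√(a³/μ) = 2π × 1.873×10³ = 1.177×10⁴ s.

T ≈ 11770 s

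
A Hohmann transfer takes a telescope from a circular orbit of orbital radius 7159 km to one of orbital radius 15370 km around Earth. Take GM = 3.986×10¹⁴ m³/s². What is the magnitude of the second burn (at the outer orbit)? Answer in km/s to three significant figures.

Δv ≈ 1.03 km/s

r₁ = 7159 km = 7.159×10⁶ m.
r₂ = 15370 km = 1.537×10⁷ m.
Transfer ellipse a_t = (r₁ + r₂)/2 = 1.126×10⁷ m.
At r₁: circular v_c1 = √(μ/r₁) = 7462 m/s; transfer-perigee v_p = √[μ(2/r₁ − 1/a_t)] = 8716 m/s.
At r₂: circular v_c2 = √(μ/r₂) = 5093 m/s; transfer-apogee v_a = √[μ(2/r₂ − 1/a_t)] = 4060 m/s.
Δv₂ = v_c2 − v_a = 1033 m/s.
= 1.033 km/s.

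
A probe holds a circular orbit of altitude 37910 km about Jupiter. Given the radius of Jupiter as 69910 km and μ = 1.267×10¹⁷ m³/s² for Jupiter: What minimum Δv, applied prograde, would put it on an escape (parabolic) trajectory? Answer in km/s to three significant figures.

Δv ≈ 14.2 km/s

r = 69910 + 37910 = 107820 km = 1.0782×10⁸ m.
Circular speed v_c = √(μ/r) = 34280 m/s.
Escape speed v_esc = √(2μ/r) = √2 × v_c = 48480 m/s.
Δv = v_esc − v_c = 14200 m/s = 14.20 km/s.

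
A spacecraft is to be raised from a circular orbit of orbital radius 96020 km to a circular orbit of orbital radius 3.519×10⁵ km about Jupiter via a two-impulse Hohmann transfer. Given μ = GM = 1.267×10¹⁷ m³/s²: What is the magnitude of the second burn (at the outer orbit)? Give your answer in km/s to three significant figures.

r₁ = 96020 km = 9.602×10⁷ m.
r₂ = 3.519×10⁵ km = 3.519×10⁸ m.
Transfer ellipse a_t = (r₁ + r₂)/2 = 2.240×10⁸ m.
At r₁: circular v_c1 = √(μ/r₁) = 36330 m/s; transfer-perijove v_p = √[μ(2/r₁ − 1/a_t)] = 45530 m/s.
At r₂: circular v_c2 = √(μ/r₂) = 18970 m/s; transfer-apojove v_a = √[μ(2/r₂ − 1/a_t)] = 12420 m/s.
Δv₂ = v_c2 − v_a = 6550 m/s.
= 6.550 km/s.

Δv ≈ 6.55 km/s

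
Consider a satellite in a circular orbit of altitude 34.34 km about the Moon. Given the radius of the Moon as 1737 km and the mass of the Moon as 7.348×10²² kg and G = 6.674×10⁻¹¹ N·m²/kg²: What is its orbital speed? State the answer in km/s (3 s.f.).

μ = GM = 6.674×10⁻¹¹ × 7.348×10²² = 4.904×10¹² m³/s².
r = 1737 + 34.34 = 1771.3 km = 1.7713×10⁶ m.
For a circular orbit v = √(μ/r) = √(4.904×10¹² / 1.771×10⁶) = √(2.769×10⁶) = 1664 m/s.
That is 1.664 km/s.

v ≈ 1.66 km/s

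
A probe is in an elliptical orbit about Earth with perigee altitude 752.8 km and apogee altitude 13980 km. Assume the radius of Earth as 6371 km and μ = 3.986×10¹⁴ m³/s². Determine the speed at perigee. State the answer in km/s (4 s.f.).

r_p = 6371 + 752.8 = 7123.8 km = 7.1238×10⁶ m.
r_a = 6371 + 13980 = 20351 km = 2.0351×10⁷ m.
Semi-major axis a = (r_p + r_a)/2 = 13737 km = 1.374×10⁷ m.
Vis-viva: v² = μ(2/r − 1/a) = 3.986×10¹⁴ × (2.807×10⁻⁷ − 7.279×10⁻⁸) = 8.289×10⁷ m²/s².
v = 9104 m/s = 9.104 km/s.

v ≈ 9.104 km/s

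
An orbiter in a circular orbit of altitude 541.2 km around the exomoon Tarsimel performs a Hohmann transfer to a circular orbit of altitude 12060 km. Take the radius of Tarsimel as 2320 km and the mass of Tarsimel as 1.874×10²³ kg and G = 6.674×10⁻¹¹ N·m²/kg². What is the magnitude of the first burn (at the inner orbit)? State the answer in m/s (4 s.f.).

Δv ≈ 609.6 m/s

μ = GM = 6.674×10⁻¹¹ × 1.874×10²³ = 1.251×10¹³ m³/s².
r₁ = 2320 + 541.2 = 2861.2 km = 2.8612×10⁶ m.
r₂ = 2320 + 12060 = 14380 km = 1.4380×10⁷ m.
Transfer ellipse a_t = (r₁ + r₂)/2 = 8.621×10⁶ m.
At r₁: circular v_c1 = √(μ/r₁) = 2091 m/s; transfer-periapsis v_p = √[μ(2/r₁ − 1/a_t)] = 2700 m/s.
Δv₁ = v_p − v_c1 = 609.6 m/s.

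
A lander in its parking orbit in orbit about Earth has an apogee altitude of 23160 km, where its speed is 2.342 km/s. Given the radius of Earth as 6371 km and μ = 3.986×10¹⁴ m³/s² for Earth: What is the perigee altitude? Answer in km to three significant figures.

r_a = 6371 + 23160 = 29531 km = 2.953×10⁷ m.
Specific energy ε = v²/2 − μ/r = -1.076×10⁷ J/kg, so a = −μ/(2ε) = 1.853×10⁷ m.
The apsides satisfy r_p + r_a = 2a, so the perigee radius is 2a − r_a = 7.530×10⁶ m = 7530.1 km.
Perigee altitude = 7530.1 − 6371 = 1159.1 km.

perigee altitude ≈ 1160 km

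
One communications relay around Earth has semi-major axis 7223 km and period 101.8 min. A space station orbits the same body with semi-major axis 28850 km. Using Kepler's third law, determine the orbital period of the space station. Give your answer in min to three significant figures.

T₂ ≈ 813 min

Kepler's third law: T² ∝ a³, so T₂ = T₁ (a₂/a₁)^(3/2).
a₂/a₁ = 3.994, (a₂/a₁)^(3/2) = 7.983.
T₂ = 101.8 × 7.983 = 812.6 min.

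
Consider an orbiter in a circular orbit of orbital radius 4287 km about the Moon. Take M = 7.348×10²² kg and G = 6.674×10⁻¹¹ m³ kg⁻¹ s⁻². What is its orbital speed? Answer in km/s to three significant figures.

μ = GM = 6.674×10⁻¹¹ × 7.348×10²² = 4.904×10¹² m³/s².
r = 4287 km = 4.287×10⁶ m.
For a circular orbit v = √(μ/r) = √(4.904×10¹² / 4.287×10⁶) = √(1.144×10⁶) = 1070 m/s.
That is 1.070 km/s.

v ≈ 1.07 km/s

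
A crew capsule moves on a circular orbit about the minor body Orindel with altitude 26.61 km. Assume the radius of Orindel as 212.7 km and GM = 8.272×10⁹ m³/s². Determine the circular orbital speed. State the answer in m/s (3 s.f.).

r = 212.7 + 26.61 = 239.31 km = 2.3931×10⁵ m.
For a circular orbit v = √(μ/r) = √(8.272×10⁹ / 2.393×10⁵) = √(3.457×10⁴) = 185.9 m/s.

v ≈ 186 m/s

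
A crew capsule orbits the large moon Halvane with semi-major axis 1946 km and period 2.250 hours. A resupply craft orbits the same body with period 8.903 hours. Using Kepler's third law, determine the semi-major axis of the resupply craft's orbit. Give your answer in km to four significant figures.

Kepler's third law: a³ ∝ T², so a₂ = a₁ (T₂/T₁)^(2/3).
T₂/T₁ = 3.957, (T₂/T₁)^(2/3) = 2.502.
a₂ = 1946 × 2.502 = 4868 km.

a₂ ≈ 4868 km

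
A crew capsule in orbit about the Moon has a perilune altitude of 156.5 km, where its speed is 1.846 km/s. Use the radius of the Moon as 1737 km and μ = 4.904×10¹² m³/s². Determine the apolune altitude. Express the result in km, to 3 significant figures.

apolune altitude ≈ 1900 km

r_p = 1737 + 156.5 = 1893.5 km = 1.894×10⁶ m.
Specific energy ε = v²/2 − μ/r = -8.861×10⁵ J/kg, so a = −μ/(2ε) = 2.767×10⁶ m.
The apsides satisfy r_p + r_a = 2a, so the apolune radius is 2a − r_p = 3.641×10⁶ m = 3641.1 km.
Apolune altitude = 3641.1 − 1737 = 1904.1 km.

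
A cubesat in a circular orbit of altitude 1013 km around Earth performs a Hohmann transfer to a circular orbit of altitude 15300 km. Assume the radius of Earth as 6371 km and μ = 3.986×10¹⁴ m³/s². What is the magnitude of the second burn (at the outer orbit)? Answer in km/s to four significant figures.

r₁ = 6371 + 1013 = 7384.0 km = 7.3840×10⁶ m.
r₂ = 6371 + 15300 = 21671 km = 2.1671×10⁷ m.
Transfer ellipse a_t = (r₁ + r₂)/2 = 1.453×10⁷ m.
At r₁: circular v_c1 = √(μ/r₁) = 7347 m/s; transfer-perigee v_p = √[μ(2/r₁ − 1/a_t)] = 8974 m/s.
At r₂: circular v_c2 = √(μ/r₂) = 4289 m/s; transfer-apogee v_a = √[μ(2/r₂ − 1/a_t)] = 3058 m/s.
Δv₂ = v_c2 − v_a = 1231 m/s.
= 1.231 km/s.

Δv ≈ 1.231 km/s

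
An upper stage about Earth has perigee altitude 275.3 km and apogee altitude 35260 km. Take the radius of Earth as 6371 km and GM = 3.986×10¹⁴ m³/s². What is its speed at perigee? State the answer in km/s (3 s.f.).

v ≈ 10.2 km/s

r_p = 6371 + 275.3 = 6646.3 km = 6.6463×10⁶ m.
r_a = 6371 + 35260 = 41631 km = 4.1631×10⁷ m.
Semi-major axis a = (r_p + r_a)/2 = 24139 km = 2.414×10⁷ m.
Vis-viva: v² = μ(2/r − 1/a) = 3.986×10¹⁴ × (3.009×10⁻⁷ − 4.143×10⁻⁸) = 1.034×10⁸ m²/s².
v = 10170 m/s = 10.17 km/s.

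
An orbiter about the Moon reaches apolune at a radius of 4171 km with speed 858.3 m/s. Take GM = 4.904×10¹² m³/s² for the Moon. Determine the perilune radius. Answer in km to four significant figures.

perilune radius ≈ 1903 km

r_a = 4.171×10⁶ m.
Specific energy ε = v²/2 − μ/r = -8.074×10⁵ J/kg, so a = −μ/(2ε) = 3.037×10⁶ m.
The apsides satisfy r_p + r_a = 2a, so the perilune radius is 2a − r_a = 1.903×10⁶ m = 1902.8 km.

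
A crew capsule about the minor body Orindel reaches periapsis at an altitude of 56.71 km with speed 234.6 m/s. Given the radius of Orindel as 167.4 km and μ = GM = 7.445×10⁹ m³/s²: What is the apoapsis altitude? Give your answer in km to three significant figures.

r_p = 167.4 + 56.71 = 224.11 km = 2.241×10⁵ m.
Specific energy ε = v²/2 − μ/r = -5.702×10³ J/kg, so a = −μ/(2ε) = 6.529×10⁵ m.
The apsides satisfy r_p + r_a = 2a, so the apoapsis radius is 2a − r_p = 1.082×10⁶ m = 1081.6 km.
Apoapsis altitude = 1081.6 − 167.4 = 914.24 km.

apoapsis altitude ≈ 914 km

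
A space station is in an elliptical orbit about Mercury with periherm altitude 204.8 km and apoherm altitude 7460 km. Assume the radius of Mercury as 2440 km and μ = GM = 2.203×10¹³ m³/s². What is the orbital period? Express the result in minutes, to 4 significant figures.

r_p = 2440 + 204.8 = 2644.8 km = 2.6448×10⁶ m.
r_a = 2440 + 7460 = 9900.0 km = 9.9000×10⁶ m.
Semi-major axis a = (r_p + r_a)/2 = (2644.8 + 9900.0)/2 = 6272.4 km = 6.272×10⁶ m.
By Kepler's third law T = 2π√(a³/μ) = 2π × 3.347×10³ = 2.103×10⁴ s.
= 350.5 minutes.

T ≈ 350.5 minutes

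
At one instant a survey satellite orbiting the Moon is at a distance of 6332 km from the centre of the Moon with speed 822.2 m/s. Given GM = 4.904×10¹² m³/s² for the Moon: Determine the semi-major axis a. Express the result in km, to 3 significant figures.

r = 6.332×10⁶ m.
Vis-viva rearranged: 1/a = 2/r − v²/μ = 3.159×10⁻⁷ − 1.378×10⁻⁷ = 1.780×10⁻⁷ m⁻¹.
a = 5.618×10⁶ m = 5617.8 km.

a ≈ 5620 km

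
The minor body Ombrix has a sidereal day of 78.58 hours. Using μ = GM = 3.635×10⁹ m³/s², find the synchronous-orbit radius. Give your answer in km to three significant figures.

r_sync ≈ 1950 km

T = 78.58 hours = 2.829×10⁵ s.
A synchronous orbit has period T, so by Kepler's third law a = (μT²/4π²)^(1/3).
μT²/4π² = 3.635×10⁹ × (2.829×10⁵)² / 39.48 = 7.368×10¹⁸ m³.
a = 1.946×10⁶ m = 1945.9 km.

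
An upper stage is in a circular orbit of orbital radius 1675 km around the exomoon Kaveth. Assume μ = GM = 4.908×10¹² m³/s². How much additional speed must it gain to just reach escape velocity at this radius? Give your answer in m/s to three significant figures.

r = 1675 km = 1.675×10⁶ m.
Circular speed v_c = √(μ/r) = 1712 m/s.
Escape speed v_esc = √(2μ/r) = √2 × v_c = 2421 m/s.
Δv = v_esc − v_c = 709.0 m/s.

Δv ≈ 709 m/s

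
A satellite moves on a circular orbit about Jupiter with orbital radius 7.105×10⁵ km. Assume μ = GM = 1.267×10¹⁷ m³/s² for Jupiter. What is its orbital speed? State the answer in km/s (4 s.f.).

r = 7.105×10⁵ km = 7.105×10⁸ m.
For a circular orbit v = √(μ/r) = √(1.267×10¹⁷ / 7.105×10⁸) = √(1.783×10⁸) = 13350 m/s.
That is 13.35 km/s.

v ≈ 13.35 km/s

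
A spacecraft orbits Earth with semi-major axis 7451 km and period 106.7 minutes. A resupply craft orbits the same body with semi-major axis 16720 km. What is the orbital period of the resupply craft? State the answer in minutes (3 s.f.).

T₂ ≈ 359 minutes

Kepler's third law: T² ∝ a³, so T₂ = T₁ (a₂/a₁)^(3/2).
a₂/a₁ = 2.244, (a₂/a₁)^(3/2) = 3.361.
T₂ = 106.7 × 3.361 = 358.7 minutes.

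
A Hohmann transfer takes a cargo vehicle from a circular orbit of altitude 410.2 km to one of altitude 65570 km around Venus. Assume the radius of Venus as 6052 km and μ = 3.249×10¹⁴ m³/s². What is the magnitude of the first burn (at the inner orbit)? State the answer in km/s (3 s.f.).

r₁ = 6052 + 410.2 = 6462.2 km = 6.4622×10⁶ m.
r₂ = 6052 + 65570 = 71622 km = 7.1622×10⁷ m.
Transfer ellipse a_t = (r₁ + r₂)/2 = 3.904×10⁷ m.
At r₁: circular v_c1 = √(μ/r₁) = 7091 m/s; transfer-periapsis v_p = √[μ(2/r₁ − 1/a_t)] = 9604 m/s.
Δv₁ = v_p − v_c1 = 2513 m/s.
= 2.513 km/s.

Δv ≈ 2.51 km/s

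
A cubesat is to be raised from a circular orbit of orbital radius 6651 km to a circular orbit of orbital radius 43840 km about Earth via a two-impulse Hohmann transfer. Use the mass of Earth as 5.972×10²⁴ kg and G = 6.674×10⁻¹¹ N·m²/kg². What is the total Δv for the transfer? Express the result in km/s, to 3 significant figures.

μ = GM = 6.674×10⁻¹¹ × 5.972×10²⁴ = 3.986×10¹⁴ m³/s².
r₁ = 6651 km = 6.651×10⁶ m.
r₂ = 43840 km = 4.384×10⁷ m.
Transfer ellipse a_t = (r₁ + r₂)/2 = 2.525×10⁷ m.
At r₁: circular v_c1 = √(μ/r₁) = 7741 m/s; transfer-perigee v_p = √[μ(2/r₁ − 1/a_t)] = 10200 m/s.
Δv₁ = v_p − v_c1 = 2460 m/s.
At r₂: circular v_c2 = √(μ/r₂) = 3015 m/s; transfer-apogee v_a = √[μ(2/r₂ − 1/a_t)] = 1548 m/s.
Δv₂ = v_c2 − v_a = 1468 m/s.
Total Δv = Δv₁ + Δv₂ = 3928 m/s = 3.928 km/s.

Δv_total ≈ 3.93 km/s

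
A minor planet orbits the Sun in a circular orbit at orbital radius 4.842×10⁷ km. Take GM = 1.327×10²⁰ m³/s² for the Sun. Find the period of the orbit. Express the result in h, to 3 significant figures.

r = 4.842×10⁷ km = 4.842×10¹⁰ m.
Kepler's third law: T = 2π√(r³/μ) = 2π√((4.842×10¹⁰)³ / 1.327×10²⁰).
r³/μ = 8.555×10¹¹ s², so T = 2π × 9.249×10⁵ = 5.811×10⁶ s.
Converting: 5.811×10⁶ s ÷ 3600 = 1614 h.

T ≈ 1610 h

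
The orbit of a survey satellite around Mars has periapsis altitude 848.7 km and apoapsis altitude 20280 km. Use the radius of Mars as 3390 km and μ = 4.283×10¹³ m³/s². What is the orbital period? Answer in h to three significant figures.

r_p = 3390 + 848.7 = 4238.7 km = 4.2387×10⁶ m.
r_a = 3390 + 20280 = 23670 km = 2.3670×10⁷ m.
Semi-major axis a = (r_p + r_a)/2 = (4238.7 + 23670)/2 = 13954 km = 1.395×10⁷ m.
By Kepler's third law T = 2π√(a³/μ) = 2π × 7.965×10³ = 5.005×10⁴ s.
= 13.90 h.

T ≈ 13.9 h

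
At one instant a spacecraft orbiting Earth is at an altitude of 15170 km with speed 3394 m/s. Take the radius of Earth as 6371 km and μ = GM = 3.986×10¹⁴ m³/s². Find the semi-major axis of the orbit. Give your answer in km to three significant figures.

a ≈ 15600 km

r = 6371 + 15170 = 21541 km = 2.154×10⁷ m.
Vis-viva rearranged: 1/a = 2/r − v²/μ = 9.285×10⁻⁸ − 2.890×10⁻⁸ = 6.395×10⁻⁸ m⁻¹.
a = 1.564×10⁷ m = 15638 km.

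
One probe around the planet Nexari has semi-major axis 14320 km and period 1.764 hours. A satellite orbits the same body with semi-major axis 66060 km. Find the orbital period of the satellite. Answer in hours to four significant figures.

T₂ ≈ 17.48 hours

Kepler's third law: T² ∝ a³, so T₂ = T₁ (a₂/a₁)^(3/2).
a₂/a₁ = 4.613, (a₂/a₁)^(3/2) = 9.908.
T₂ = 1.764 × 9.908 = 17.48 hours.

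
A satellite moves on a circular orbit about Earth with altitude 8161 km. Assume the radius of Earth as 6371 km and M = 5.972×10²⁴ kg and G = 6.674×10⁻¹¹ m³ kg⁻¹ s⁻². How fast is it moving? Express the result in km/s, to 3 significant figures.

v ≈ 5.24 km/s

μ = GM = 6.674×10⁻¹¹ × 5.972×10²⁴ = 3.986×10¹⁴ m³/s².
r = 6371 + 8161 = 14532 km = 1.4532×10⁷ m.
For a circular orbit v = √(μ/r) = √(3.986×10¹⁴ / 1.453×10⁷) = √(2.743×10⁷) = 5237 m/s.
That is 5.237 km/s.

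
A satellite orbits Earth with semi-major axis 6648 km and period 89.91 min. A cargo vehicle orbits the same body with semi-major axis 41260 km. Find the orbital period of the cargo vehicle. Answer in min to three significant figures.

Kepler's third law: T² ∝ a³, so T₂ = T₁ (a₂/a₁)^(3/2).
a₂/a₁ = 6.206, (a₂/a₁)^(3/2) = 15.46.
T₂ = 89.91 × 15.46 = 1390 min.

T₂ ≈ 1390 min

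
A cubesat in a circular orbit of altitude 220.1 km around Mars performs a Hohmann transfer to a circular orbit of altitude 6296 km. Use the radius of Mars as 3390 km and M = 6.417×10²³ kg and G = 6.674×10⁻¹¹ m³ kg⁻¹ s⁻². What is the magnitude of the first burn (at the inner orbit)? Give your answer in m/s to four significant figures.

μ = GM = 6.674×10⁻¹¹ × 6.417×10²³ = 4.283×10¹³ m³/s².
r₁ = 3390 + 220.1 = 3610.1 km = 3.6101×10⁶ m.
r₂ = 3390 + 6296 = 9686.0 km = 9.6860×10⁶ m.
Transfer ellipse a_t = (r₁ + r₂)/2 = 6.648×10⁶ m.
At r₁: circular v_c1 = √(μ/r₁) = 3444 m/s; transfer-periapsis v_p = √[μ(2/r₁ − 1/a_t)] = 4157 m/s.
Δv₁ = v_p − v_c1 = 713.1 m/s.

Δv ≈ 713.1 m/s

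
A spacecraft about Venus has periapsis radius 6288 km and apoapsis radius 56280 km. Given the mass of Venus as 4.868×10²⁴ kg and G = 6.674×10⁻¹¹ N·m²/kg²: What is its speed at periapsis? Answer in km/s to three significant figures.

v ≈ 9.64 km/s

μ = GM = 6.674×10⁻¹¹ × 4.868×10²⁴ = 3.249×10¹⁴ m³/s².
Semi-major axis a = (r_p + r_a)/2 = 31284 km = 3.128×10⁷ m.
Vis-viva: v² = μ(2/r − 1/a) = 3.249×10¹⁴ × (3.181×10⁻⁷ − 3.197×10⁻⁸) = 9.295×10⁷ m²/s².
v = 9641 m/s = 9.641 km/s.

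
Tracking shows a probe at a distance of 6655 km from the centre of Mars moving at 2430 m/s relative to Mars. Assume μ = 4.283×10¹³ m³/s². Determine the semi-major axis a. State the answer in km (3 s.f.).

a ≈ 6150 km

r = 6.655×10⁶ m.
Vis-viva rearranged: 1/a = 2/r − v²/μ = 3.005×10⁻⁷ − 1.379×10⁻⁷ = 1.627×10⁻⁷ m⁻¹.
a = 6.148×10⁶ m = 6147.9 km.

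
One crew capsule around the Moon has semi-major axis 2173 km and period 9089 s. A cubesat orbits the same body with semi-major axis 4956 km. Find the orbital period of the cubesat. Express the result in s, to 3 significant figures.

T₂ ≈ 31300 s

Kepler's third law: T² ∝ a³, so T₂ = T₁ (a₂/a₁)^(3/2).
a₂/a₁ = 2.281, (a₂/a₁)^(3/2) = 3.444.
T₂ = 9089 × 3.444 = 31310 s.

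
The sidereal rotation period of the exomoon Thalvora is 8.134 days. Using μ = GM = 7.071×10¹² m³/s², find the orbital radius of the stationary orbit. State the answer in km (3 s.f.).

r_sync ≈ 44600 km

T = 8.134 days = 7.028×10⁵ s.
A synchronous orbit has period T, so by Kepler's third law a = (μT²/4π²)^(1/3).
μT²/4π² = 7.071×10¹² × (7.028×10⁵)² / 39.48 = 8.846×10²² m³.
a = 4.456×10⁷ m = 44557 km.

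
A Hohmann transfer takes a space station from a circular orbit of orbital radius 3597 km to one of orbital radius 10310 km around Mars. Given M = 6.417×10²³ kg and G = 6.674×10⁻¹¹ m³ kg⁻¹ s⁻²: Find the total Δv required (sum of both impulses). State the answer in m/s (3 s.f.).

μ = GM = 6.674×10⁻¹¹ × 6.417×10²³ = 4.283×10¹³ m³/s².
r₁ = 3597 km = 3.597×10⁶ m.
r₂ = 10310 km = 1.031×10⁷ m.
Transfer ellipse a_t = (r₁ + r₂)/2 = 6.954×10⁶ m.
At r₁: circular v_c1 = √(μ/r₁) = 3451 m/s; transfer-periapsis v_p = √[μ(2/r₁ − 1/a_t)] = 4202 m/s.
Δv₁ = v_p − v_c1 = 751.1 m/s.
At r₂: circular v_c2 = √(μ/r₂) = 2038 m/s; transfer-apoapsis v_a = √[μ(2/r₂ − 1/a_t)] = 1466 m/s.
Δv₂ = v_c2 − v_a = 572.2 m/s.
Total Δv = Δv₁ + Δv₂ = 1323 m/s.

Δv_total ≈ 1320 m/s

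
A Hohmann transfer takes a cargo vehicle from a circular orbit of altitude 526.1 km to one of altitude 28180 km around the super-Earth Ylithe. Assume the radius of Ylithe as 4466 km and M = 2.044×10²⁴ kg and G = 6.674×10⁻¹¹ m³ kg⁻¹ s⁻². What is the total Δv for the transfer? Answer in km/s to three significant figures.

Δv_total ≈ 2.65 km/s

μ = GM = 6.674×10⁻¹¹ × 2.044×10²⁴ = 1.364×10¹⁴ m³/s².
r₁ = 4466 + 526.1 = 4992.1 km = 4.9921×10⁶ m.
r₂ = 4466 + 28180 = 32646 km = 3.2646×10⁷ m.
Transfer ellipse a_t = (r₁ + r₂)/2 = 1.882×10⁷ m.
At r₁: circular v_c1 = √(μ/r₁) = 5227 m/s; transfer-periapsis v_p = √[μ(2/r₁ − 1/a_t)] = 6885 m/s.
Δv₁ = v_p − v_c1 = 1658 m/s.
At r₂: circular v_c2 = √(μ/r₂) = 2044 m/s; transfer-apoapsis v_a = √[μ(2/r₂ − 1/a_t)] = 1053 m/s.
Δv₂ = v_c2 − v_a = 991.3 m/s.
Total Δv = Δv₁ + Δv₂ = 2649 m/s = 2.649 km/s.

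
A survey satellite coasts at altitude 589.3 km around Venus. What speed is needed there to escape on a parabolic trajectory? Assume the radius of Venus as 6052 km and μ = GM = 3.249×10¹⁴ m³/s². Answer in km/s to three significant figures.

r = 6052 + 589.3 = 6641.3 km = 6.6413×10⁶ m.
Escape speed v_esc = √(2μ/r) = √(2 × 3.249×10¹⁴ / 6.641×10⁶) = √(9.784×10⁷) = 9892 m/s.
= 9.892 km/s.

v_esc ≈ 9.89 km/s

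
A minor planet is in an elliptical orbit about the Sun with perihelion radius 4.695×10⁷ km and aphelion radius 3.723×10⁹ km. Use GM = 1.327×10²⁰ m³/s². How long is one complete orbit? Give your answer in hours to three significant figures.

Semi-major axis a = (r_p + r_a)/2 = (4.6950×10⁷ + 3.7230×10⁹)/2 = 1.8850×10⁹ km = 1.885×10¹² m.
By Kepler's third law T = 2π√(a³/μ) = 2π × 2.247×10⁸ = 1.412×10⁹ s.
= 3.921×10⁵ hours.

T ≈ 392000 hours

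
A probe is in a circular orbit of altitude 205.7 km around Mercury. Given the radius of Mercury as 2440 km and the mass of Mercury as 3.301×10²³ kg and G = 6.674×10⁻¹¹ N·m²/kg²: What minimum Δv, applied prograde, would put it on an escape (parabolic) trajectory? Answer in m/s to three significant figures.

Δv ≈ 1200 m/s

μ = GM = 6.674×10⁻¹¹ × 3.301×10²³ = 2.203×10¹³ m³/s².
r = 2440 + 205.7 = 2645.7 km = 2.6457×10⁶ m.
Circular speed v_c = √(μ/r) = 2886 m/s.
Escape speed v_esc = √(2μ/r) = √2 × v_c = 4081 m/s.
Δv = v_esc − v_c = 1195 m/s.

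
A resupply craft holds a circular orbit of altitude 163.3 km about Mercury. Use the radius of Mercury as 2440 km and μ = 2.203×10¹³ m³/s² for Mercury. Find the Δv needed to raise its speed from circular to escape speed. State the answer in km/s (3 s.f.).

Δv ≈ 1.20 km/s

r = 2440 + 163.3 = 2603.3 km = 2.6033×10⁶ m.
Circular speed v_c = √(μ/r) = 2909 m/s.
Escape speed v_esc = √(2μ/r) = √2 × v_c = 4114 m/s.
Δv = v_esc − v_c = 1205 m/s = 1.205 km/s.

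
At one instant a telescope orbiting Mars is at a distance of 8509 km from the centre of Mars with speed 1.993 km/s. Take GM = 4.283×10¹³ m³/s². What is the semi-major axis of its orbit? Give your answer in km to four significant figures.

a ≈ 7027 km

r = 8.509×10⁶ m.
Specific orbital energy ε = v²/2 − μ/r = (1993)²/2 − 4.283×10¹³/8.509×10⁶ = -3.047×10⁶ J/kg.
Since ε = −μ/(2a), a = −μ/(2ε) = 7.027×10⁶ m = 7027.1 km.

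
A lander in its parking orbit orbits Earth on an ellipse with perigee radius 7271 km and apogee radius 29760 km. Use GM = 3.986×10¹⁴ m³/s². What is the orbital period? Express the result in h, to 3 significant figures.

T ≈ 6.96 h

Semi-major axis a = (r_p + r_a)/2 = (7271.0 + 29760)/2 = 18516 km = 1.852×10⁷ m.
By Kepler's third law T = 2π√(a³/μ) = 2π × 3.991×10³ = 2.507×10⁴ s.
= 6.965 h.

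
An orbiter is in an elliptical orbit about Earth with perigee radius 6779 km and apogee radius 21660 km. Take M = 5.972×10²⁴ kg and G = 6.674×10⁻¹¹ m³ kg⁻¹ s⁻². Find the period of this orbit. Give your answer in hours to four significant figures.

μ = GM = 6.674×10⁻¹¹ × 5.972×10²⁴ = 3.986×10¹⁴ m³/s².
Semi-major axis a = (r_p + r_a)/2 = (6779.0 + 21660)/2 = 14220 km = 1.422×10⁷ m.
By Kepler's third law T = 2π√(a³/μ) = 2π × 2.686×10³ = 1.688×10⁴ s.
= 4.688 hours.

T ≈ 4.688 hours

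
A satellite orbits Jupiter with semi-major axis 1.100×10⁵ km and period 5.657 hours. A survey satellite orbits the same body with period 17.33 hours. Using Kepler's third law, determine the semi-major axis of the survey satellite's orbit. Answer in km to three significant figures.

a₂ ≈ 2.32×10⁵ km

Kepler's third law: a³ ∝ T², so a₂ = a₁ (T₂/T₁)^(2/3).
T₂/T₁ = 3.063, (T₂/T₁)^(2/3) = 2.109.
a₂ = 1.100×10⁵ × 2.109 = 2.320×10⁵ km.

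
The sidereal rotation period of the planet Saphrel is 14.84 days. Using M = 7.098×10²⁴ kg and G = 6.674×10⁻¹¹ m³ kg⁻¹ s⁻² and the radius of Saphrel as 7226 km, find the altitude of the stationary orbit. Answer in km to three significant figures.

h_sync ≈ 2.63×10⁵ km

μ = GM = 6.674×10⁻¹¹ × 7.098×10²⁴ = 4.737×10¹⁴ m³/s².
T = 14.84 days = 1.282×10⁶ s.
A synchronous orbit has period T, so by Kepler's third law a = (μT²/4π²)^(1/3).
μT²/4π² = 4.737×10¹⁴ × (1.282×10⁶)² / 39.48 = 1.973×10²⁵ m³.
a = 2.702×10⁸ m = 2.7020×10⁵ km.
Altitude h = a − R = 2.7020×10⁵ − 7226 = 2.6297×10⁵ km.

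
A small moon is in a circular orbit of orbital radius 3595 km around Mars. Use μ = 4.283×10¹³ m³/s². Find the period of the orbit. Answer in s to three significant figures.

r = 3595 km = 3.595×10⁶ m.
Kepler's third law: T = 2π√(r³/μ) = 2π√((3.595×10⁶)³ / 4.283×10¹³).
r³/μ = 1.085×10⁶ s², so T = 2π × 1.042×10³ = 6.544×10³ s.

T ≈ 6540 s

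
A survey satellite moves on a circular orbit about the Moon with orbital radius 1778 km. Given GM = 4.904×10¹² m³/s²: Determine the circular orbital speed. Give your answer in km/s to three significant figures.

v ≈ 1.66 km/s

r = 1778 km = 1.778×10⁶ m.
For a circular orbit v = √(μ/r) = √(4.904×10¹² / 1.778×10⁶) = √(2.758×10⁶) = 1661 m/s.
That is 1.661 km/s.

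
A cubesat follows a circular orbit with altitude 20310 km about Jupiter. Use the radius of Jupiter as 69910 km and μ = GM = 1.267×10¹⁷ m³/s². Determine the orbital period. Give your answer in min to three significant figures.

r = 69910 + 20310 = 90220 km = 9.0220×10⁷ m.
Kepler's third law: T = 2π√(r³/μ) = 2π√((9.022×10⁷)³ / 1.267×10¹⁷).
r³/μ = 5.796×10⁶ s², so T = 2π × 2.407×10³ = 1.513×10⁴ s.
Converting: 1.513×10⁴ s ÷ 60.00 = 252.1 min.

T ≈ 252 min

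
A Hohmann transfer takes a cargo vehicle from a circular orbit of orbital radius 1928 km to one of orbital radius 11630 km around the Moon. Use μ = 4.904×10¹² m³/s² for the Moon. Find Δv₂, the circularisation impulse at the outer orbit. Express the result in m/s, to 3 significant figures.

r₁ = 1928 km = 1.928×10⁶ m.
r₂ = 11630 km = 1.163×10⁷ m.
Transfer ellipse a_t = (r₁ + r₂)/2 = 6.779×10⁶ m.
At r₁: circular v_c1 = √(μ/r₁) = 1595 m/s; transfer-perilune v_p = √[μ(2/r₁ − 1/a_t)] = 2089 m/s.
At r₂: circular v_c2 = √(μ/r₂) = 649.4 m/s; transfer-apolune v_a = √[μ(2/r₂ − 1/a_t)] = 346.3 m/s.
Δv₂ = v_c2 − v_a = 303.1 m/s.

Δv ≈ 303 m/s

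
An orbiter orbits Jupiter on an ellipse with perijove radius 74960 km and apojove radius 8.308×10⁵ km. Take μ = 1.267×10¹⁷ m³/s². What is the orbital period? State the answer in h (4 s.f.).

Semi-major axis a = (r_p + r_a)/2 = (74960 + 8.3080×10⁵)/2 = 4.5288×10⁵ km = 4.529×10⁸ m.
By Kepler's third law T = 2π√(a³/μ) = 2π × 2.708×10⁴ = 1.701×10⁵ s.
= 47.26 h.

T ≈ 47.26 h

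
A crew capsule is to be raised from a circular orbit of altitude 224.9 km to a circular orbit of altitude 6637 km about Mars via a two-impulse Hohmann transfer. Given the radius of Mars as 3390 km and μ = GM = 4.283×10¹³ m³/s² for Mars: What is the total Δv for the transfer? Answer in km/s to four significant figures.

Δv_total ≈ 1.293 km/s

r₁ = 3390 + 224.9 = 3614.9 km = 3.6149×10⁶ m.
r₂ = 3390 + 6637 = 10027 km = 1.0027×10⁷ m.
Transfer ellipse a_t = (r₁ + r₂)/2 = 6.821×10⁶ m.
At r₁: circular v_c1 = √(μ/r₁) = 3442 m/s; transfer-periapsis v_p = √[μ(2/r₁ − 1/a_t)] = 4173 m/s.
Δv₁ = v_p − v_c1 = 731.3 m/s.
At r₂: circular v_c2 = √(μ/r₂) = 2067 m/s; transfer-apoapsis v_a = √[μ(2/r₂ − 1/a_t)] = 1505 m/s.
Δv₂ = v_c2 − v_a = 562.2 m/s.
Total Δv = Δv₁ + Δv₂ = 1293 m/s = 1.293 km/s.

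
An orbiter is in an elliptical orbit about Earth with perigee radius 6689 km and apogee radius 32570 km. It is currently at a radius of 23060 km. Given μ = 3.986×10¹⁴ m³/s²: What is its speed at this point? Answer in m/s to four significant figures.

Semi-major axis a = (r_p + r_a)/2 = 19630 km = 1.963×10⁷ m.
Vis-viva: v² = μ(2/r − 1/a) = 3.986×10¹⁴ × (8.673×10⁻⁸ − 5.094×10⁻⁸) = 1.426×10⁷ m²/s².
v = 3777 m/s.

v ≈ 3777 m/s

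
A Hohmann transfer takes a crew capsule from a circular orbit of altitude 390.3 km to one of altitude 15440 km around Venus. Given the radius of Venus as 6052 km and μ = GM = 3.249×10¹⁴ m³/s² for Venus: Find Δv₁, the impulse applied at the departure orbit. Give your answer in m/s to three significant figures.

r₁ = 6052 + 390.3 = 6442.3 km = 6.4423×10⁶ m.
r₂ = 6052 + 15440 = 21492 km = 2.1492×10⁷ m.
Transfer ellipse a_t = (r₁ + r₂)/2 = 1.397×10⁷ m.
At r₁: circular v_c1 = √(μ/r₁) = 7102 m/s; transfer-periapsis v_p = √[μ(2/r₁ − 1/a_t)] = 8809 m/s.
Δv₁ = v_p − v_c1 = 1708 m/s.

Δv ≈ 1710 m/s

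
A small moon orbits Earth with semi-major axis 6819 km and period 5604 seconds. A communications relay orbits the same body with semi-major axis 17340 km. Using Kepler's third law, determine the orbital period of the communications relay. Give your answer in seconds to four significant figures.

Kepler's third law: T² ∝ a³, so T₂ = T₁ (a₂/a₁)^(3/2).
a₂/a₁ = 2.543, (a₂/a₁)^(3/2) = 4.055.
T₂ = 5604 × 4.055 = 22720 seconds.

T₂ ≈ 22720 seconds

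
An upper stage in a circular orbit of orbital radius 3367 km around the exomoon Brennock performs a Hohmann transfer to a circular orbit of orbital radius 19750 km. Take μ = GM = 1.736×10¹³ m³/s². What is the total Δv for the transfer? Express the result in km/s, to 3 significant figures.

r₁ = 3367 km = 3.367×10⁶ m.
r₂ = 19750 km = 1.975×10⁷ m.
Transfer ellipse a_t = (r₁ + r₂)/2 = 1.156×10⁷ m.
At r₁: circular v_c1 = √(μ/r₁) = 2271 m/s; transfer-periapsis v_p = √[μ(2/r₁ − 1/a_t)] = 2968 m/s.
Δv₁ = v_p − v_c1 = 697.5 m/s.
At r₂: circular v_c2 = √(μ/r₂) = 937.5 m/s; transfer-apoapsis v_a = √[μ(2/r₂ − 1/a_t)] = 506.0 m/s.
Δv₂ = v_c2 − v_a = 431.5 m/s.
Total Δv = Δv₁ + Δv₂ = 1129 m/s = 1.129 km/s.

Δv_total ≈ 1.13 km/s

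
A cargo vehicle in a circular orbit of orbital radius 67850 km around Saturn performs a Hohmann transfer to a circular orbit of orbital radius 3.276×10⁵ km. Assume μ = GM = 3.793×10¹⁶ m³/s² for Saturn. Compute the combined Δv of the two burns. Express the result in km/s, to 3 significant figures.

Δv_total ≈ 11.2 km/s

r₁ = 67850 km = 6.785×10⁷ m.
r₂ = 3.276×10⁵ km = 3.276×10⁸ m.
Transfer ellipse a_t = (r₁ + r₂)/2 = 1.977×10⁸ m.
At r₁: circular v_c1 = √(μ/r₁) = 23640 m/s; transfer-perikrone v_p = √[μ(2/r₁ − 1/a_t)] = 30430 m/s.
Δv₁ = v_p − v_c1 = 6790 m/s.
At r₂: circular v_c2 = √(μ/r₂) = 10760 m/s; transfer-apokrone v_a = √[μ(2/r₂ − 1/a_t)] = 6303 m/s.
Δv₂ = v_c2 − v_a = 4457 m/s.
Total Δv = Δv₁ + Δv₂ = 11250 m/s = 11.25 km/s.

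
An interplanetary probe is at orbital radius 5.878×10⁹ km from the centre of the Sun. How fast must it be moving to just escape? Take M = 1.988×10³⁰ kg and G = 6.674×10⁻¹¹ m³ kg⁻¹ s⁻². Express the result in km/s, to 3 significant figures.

v_esc ≈ 6.72 km/s

μ = GM = 6.674×10⁻¹¹ × 1.988×10³⁰ = 1.327×10²⁰ m³/s².
r = 5.878×10⁹ km = 5.878×10¹² m.
Escape speed v_esc = √(2μ/r) = √(2 × 1.327×10²⁰ / 5.878×10¹²) = √(4.514×10⁷) = 6719 m/s.
= 6.719 km/s.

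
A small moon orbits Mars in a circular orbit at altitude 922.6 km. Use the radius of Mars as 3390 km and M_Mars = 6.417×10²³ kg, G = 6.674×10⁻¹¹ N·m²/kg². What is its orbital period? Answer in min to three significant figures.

T ≈ 143 min

μ = GM = 6.674×10⁻¹¹ × 6.417×10²³ = 4.283×10¹³ m³/s².
r = 3390 + 922.6 = 4312.6 km = 4.3126×10⁶ m.
Kepler's third law: T = 2π√(r³/μ) = 2π√((4.313×10⁶)³ / 4.283×10¹³).
r³/μ = 1.873×10⁶ s², so T = 2π × 1.369×10³ = 8.599×10³ s.
Converting: 8.599×10³ s ÷ 60.00 = 143.3 min.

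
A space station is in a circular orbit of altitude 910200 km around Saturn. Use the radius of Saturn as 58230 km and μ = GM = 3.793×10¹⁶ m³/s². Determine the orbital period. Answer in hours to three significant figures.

T ≈ 270 hours

r = 58230 + 910200 = 968430 km = 9.6843×10⁸ m.
Kepler's third law: T = 2π√(r³/μ) = 2π√((9.684×10⁸)³ / 3.793×10¹⁶).
r³/μ = 2.395×10¹⁰ s², so T = 2π × 1.547×10⁵ = 9.723×10⁵ s.
Converting: 9.723×10⁵ s ÷ 3600 = 270.1 hours.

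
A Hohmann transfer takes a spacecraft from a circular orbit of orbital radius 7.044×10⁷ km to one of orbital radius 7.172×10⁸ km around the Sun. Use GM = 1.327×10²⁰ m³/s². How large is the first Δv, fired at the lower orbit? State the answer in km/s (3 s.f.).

r₁ = 7.044×10⁷ km = 7.044×10¹⁰ m.
r₂ = 7.172×10⁸ km = 7.172×10¹¹ m.
Transfer ellipse a_t = (r₁ + r₂)/2 = 3.938×10¹¹ m.
At r₁: circular v_c1 = √(μ/r₁) = 43400 m/s; transfer-perihelion v_p = √[μ(2/r₁ − 1/a_t)] = 58570 m/s.
Δv₁ = v_p − v_c1 = 15170 m/s.
= 15.17 km/s.

Δv ≈ 15.2 km/s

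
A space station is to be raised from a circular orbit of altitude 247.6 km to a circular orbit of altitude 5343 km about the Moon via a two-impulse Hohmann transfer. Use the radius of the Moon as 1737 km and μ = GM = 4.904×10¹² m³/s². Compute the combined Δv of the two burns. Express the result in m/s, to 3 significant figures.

Δv_total ≈ 674 m/s

r₁ = 1737 + 247.6 = 1984.6 km = 1.9846×10⁶ m.
r₂ = 1737 + 5343 = 7080.0 km = 7.0800×10⁶ m.
Transfer ellipse a_t = (r₁ + r₂)/2 = 4.532×10⁶ m.
At r₁: circular v_c1 = √(μ/r₁) = 1572 m/s; transfer-perilune v_p = √[μ(2/r₁ − 1/a_t)] = 1965 m/s.
Δv₁ = v_p − v_c1 = 392.7 m/s.
At r₂: circular v_c2 = √(μ/r₂) = 832.3 m/s; transfer-apolune v_a = √[μ(2/r₂ − 1/a_t)] = 550.7 m/s.
Δv₂ = v_c2 − v_a = 281.5 m/s.
Total Δv = Δv₁ + Δv₂ = 674.3 m/s.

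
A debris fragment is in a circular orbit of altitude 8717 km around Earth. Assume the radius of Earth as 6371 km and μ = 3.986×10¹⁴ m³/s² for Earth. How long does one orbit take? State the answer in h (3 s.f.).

T ≈ 5.12 h

r = 6371 + 8717 = 15088 km = 1.5088×10⁷ m.
Kepler's third law: T = 2π√(r³/μ) = 2π√((1.509×10⁷)³ / 3.986×10¹⁴).
r³/μ = 8.617×10⁶ s², so T = 2π × 2.935×10³ = 1.844×10⁴ s.
Converting: 1.844×10⁴ s ÷ 3600 = 5.123 h.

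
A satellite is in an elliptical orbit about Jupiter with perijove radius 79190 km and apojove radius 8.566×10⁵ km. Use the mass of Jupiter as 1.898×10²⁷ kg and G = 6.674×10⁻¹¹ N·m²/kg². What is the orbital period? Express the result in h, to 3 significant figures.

μ = GM = 6.674×10⁻¹¹ × 1.898×10²⁷ = 1.267×10¹⁷ m³/s².
Semi-major axis a = (r_p + r_a)/2 = (79190 + 8.5660×10⁵)/2 = 4.6790×10⁵ km = 4.679×10⁸ m.
By Kepler's third law T = 2π√(a³/μ) = 2π × 2.844×10⁴ = 1.787×10⁵ s.
= 49.63 h.

T ≈ 49.6 h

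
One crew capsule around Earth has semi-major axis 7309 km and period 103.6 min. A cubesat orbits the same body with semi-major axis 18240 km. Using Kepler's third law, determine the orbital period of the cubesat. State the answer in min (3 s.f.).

Kepler's third law: T² ∝ a³, so T₂ = T₁ (a₂/a₁)^(3/2).
a₂/a₁ = 2.496, (a₂/a₁)^(3/2) = 3.942.
T₂ = 103.6 × 3.942 = 408.4 min.

T₂ ≈ 408 min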